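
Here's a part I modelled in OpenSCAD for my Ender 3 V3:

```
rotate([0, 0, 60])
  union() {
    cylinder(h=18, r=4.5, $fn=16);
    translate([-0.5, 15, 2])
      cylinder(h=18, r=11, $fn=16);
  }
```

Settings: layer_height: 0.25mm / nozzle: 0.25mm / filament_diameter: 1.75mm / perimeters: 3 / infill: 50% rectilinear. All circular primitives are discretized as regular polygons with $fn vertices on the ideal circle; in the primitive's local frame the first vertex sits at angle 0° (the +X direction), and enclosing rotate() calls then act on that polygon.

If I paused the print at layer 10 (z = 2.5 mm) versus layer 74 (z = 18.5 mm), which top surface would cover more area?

Layer 10 (z = 2.5): the r=4.5 cylinder gives a regular 16-gon of circumradius 4.5 (constant along its height) (area = (16/2)·4.500²·sin(360°/16) = 61.99 mm²); the r=11 cylinder at (-0.5, 15) contributes a regular 16-gon of circumradius 11 (area = (16/2)·11.000²·sin(360°/16) = 370.44 mm²); Combining (union): the regions partially overlap — summed areas 432.43 mm² minus the doubly-counted overlap 0.60 mm² gives 431.83 mm² — area = 431.83 mm²; (whole slice rotated 60° about Z — lengths, areas and connectivity unchanged). So its area = 431.83 mm². Layer 74 (z = 18.5): the cylinder does not reach this height (z outside [0, 18]); the r=11 cylinder at (-0.5, 15) gives a regular 16-gon of circumradius 11 (constant along its height) (area = (16/2)·11.000²·sin(360°/16) = 370.44 mm²); Taking the union: only the r=11 cylinder at (-0.5, 15) is present, so the union is just that shape — area = 370.44 mm²; (whole slice rotated 60° about Z — lengths, areas and connectivity unchanged). So its area = 370.44 mm². Layer 10 is larger (431.83 vs 370.44 mm²).

layer 10 (z = 2.5 mm)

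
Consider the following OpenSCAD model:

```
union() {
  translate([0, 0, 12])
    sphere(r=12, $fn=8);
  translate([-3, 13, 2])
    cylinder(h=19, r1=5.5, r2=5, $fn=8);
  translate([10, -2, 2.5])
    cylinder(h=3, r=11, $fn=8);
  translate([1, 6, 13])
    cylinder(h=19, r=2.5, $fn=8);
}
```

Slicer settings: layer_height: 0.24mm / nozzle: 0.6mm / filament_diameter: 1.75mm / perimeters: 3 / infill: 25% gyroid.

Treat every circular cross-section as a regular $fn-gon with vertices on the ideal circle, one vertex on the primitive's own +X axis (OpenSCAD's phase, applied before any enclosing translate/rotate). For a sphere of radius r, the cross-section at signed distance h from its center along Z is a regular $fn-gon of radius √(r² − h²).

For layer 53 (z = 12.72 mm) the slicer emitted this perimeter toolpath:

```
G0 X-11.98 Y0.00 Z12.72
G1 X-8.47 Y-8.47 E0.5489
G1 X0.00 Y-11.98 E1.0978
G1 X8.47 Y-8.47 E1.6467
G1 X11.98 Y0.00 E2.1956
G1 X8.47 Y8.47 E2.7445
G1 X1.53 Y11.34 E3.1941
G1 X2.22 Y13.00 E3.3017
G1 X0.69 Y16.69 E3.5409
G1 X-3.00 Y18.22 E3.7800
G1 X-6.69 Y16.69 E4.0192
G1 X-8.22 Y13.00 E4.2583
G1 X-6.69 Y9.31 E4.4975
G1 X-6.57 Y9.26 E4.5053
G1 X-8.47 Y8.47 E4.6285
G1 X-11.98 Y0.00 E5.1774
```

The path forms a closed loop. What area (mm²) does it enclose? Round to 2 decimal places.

Apply the shoelace formula to the sequence of (X, Y) vertices; enclosed area = 465.92 mm².

465.92 mm²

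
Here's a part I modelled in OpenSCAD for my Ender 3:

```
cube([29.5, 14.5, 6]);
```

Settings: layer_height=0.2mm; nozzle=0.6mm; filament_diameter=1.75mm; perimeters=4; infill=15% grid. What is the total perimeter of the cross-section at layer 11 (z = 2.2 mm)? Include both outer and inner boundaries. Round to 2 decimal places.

88.00 mm

At z = 2.2 mm: the cube (footprint 29.5×14.5) is included at this height (perimeter 88.00 mm). Overall, the cross-section is a single solid region. Total boundary length (outer) = 88.00 mm.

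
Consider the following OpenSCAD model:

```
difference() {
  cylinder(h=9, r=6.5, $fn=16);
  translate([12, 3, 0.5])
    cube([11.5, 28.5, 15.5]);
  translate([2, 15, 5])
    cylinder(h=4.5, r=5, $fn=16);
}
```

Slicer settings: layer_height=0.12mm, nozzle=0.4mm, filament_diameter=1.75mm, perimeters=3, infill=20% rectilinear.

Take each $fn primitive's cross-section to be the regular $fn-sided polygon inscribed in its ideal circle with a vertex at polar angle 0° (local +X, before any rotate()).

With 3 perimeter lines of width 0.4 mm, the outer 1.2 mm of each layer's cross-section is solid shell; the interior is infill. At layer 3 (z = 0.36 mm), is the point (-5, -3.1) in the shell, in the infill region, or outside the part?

At z = 0.36 mm: the r=6.5 cylinder gives a regular 16-gon of circumradius 6.5 (constant along its height); the cube at (12, 3) is not intersected at this z (z outside [0.5, 16]); the cylinder at (2, 15) does not reach this height (z outside [5, 9.5]); After the difference (first − rest): none of the subtracted shapes is present at this height, so the r=6.5 cylinder is unchanged — 1 connected region. Overall, the cross-section is a single solid region. The nearest boundary edge runs (-6.01, -2.49)→(-4.60, -4.60); distance from the point to it = 0.50 mm. The point is inside the cross-section, 0.50 mm from the nearest boundary — within the 1.2 mm shell band (3 × 0.4).

shell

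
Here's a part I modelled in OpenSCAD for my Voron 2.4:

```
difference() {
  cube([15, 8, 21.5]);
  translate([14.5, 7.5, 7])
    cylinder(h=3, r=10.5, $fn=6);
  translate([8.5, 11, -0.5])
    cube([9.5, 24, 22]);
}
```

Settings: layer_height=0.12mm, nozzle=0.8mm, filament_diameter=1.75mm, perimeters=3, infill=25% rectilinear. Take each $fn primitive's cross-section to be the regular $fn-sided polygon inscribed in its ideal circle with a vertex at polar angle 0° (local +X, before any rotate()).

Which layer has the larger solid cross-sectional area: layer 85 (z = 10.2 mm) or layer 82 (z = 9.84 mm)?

Layer 85 (z = 10.2): the cube (footprint 15×8) is included at this height (area 120.00 mm²); the cylinder at (14.5, 7.5) is not intersected at this z (z outside [7, 10]); the 9.5×24 cube at (8.5, 11) contributes its full rectangle (area 228.00 mm²); Taking the first minus the rest: starting from the 15×8 cube (120.00 mm²), the 9.5×24 cube at (8.5, 11) misses the remaining region (no effect) — area = 120.00 mm². So its area = 120.00 mm². Layer 82 (z = 9.84): the 15×8 cube contributes its full rectangle (area 120.00 mm²); the r=10.5 cylinder at (14.5, 7.5) contributes a regular 6-gon of circumradius 10.5 (area = (6/2)·10.500²·sin(360°/6) = 286.44 mm²); the cube at (8.5, 11) (footprint 9.5×24) is included at this height (area 228.00 mm²); Subtracting the remaining from the first: starting from the 15×8 cube (120.00 mm²), the r=10.5 cylinder at (14.5, 7.5) partially overlaps it — only the 71.69 mm² overlap (of its 286.44 mm²) is removed, clipping the outline; the 9.5×24 cube at (8.5, 11) misses the remaining region (no effect) — area = 48.31 mm². So its area = 48.31 mm². Layer 85 is larger (120.00 vs 48.31 mm²).

layer 85 (z = 10.2 mm)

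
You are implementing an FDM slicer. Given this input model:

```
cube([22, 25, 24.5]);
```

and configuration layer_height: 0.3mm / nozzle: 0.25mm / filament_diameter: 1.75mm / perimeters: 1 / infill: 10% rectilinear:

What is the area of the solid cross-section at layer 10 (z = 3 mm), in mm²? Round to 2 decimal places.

550.00 mm²

At z = 3 mm: the cube is present — its section is the full 22×25 rectangle (area 550.00 mm²). Overall, the cross-section is a single solid region. Net area = 550.00 mm².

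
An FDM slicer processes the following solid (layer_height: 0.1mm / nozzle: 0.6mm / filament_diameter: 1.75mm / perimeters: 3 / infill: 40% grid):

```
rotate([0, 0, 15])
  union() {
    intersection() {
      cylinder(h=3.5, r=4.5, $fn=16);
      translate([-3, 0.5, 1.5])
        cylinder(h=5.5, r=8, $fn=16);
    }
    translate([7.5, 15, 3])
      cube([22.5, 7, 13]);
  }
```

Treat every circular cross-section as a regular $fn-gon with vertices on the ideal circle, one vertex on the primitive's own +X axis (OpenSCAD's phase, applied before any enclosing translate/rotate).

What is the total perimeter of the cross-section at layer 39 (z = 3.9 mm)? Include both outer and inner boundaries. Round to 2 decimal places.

59.00 mm

At z = 3.9 mm: the cylinder does not reach this height (z outside [0, 3.5]); the r=8 cylinder at (-3, 0.5) gives a regular 16-gon of circumradius 8 (constant along its height) (perimeter = 2·16·8.000·sin(180°/16) = 49.94 mm); After intersecting: at least one operand is absent at this height, so nothing remains; the 22.5×7 cube at (7.5, 15) contributes its full rectangle (perimeter 59.00 mm); Taking the union: only the 22.5×7 cube at (7.5, 15) is present, so the union is just that shape — boundary = 59.00 mm; (rotated 15° about Z; rotation is an isometry so areas/perimeters/island counts are preserved). Overall, the cross-section is a single solid region. Total boundary length (outer) = 59.00 mm.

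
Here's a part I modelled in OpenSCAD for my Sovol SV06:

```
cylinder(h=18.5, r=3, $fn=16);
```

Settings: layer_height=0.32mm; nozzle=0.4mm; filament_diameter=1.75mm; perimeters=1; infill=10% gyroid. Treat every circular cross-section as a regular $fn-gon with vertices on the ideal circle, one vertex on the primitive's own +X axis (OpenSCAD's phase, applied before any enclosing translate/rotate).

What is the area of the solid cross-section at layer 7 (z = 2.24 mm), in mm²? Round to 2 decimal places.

At z = 2.24 mm: the r=3 cylinder contributes a regular 16-gon of circumradius 3 (area = (16/2)·3.000²·sin(360°/16) = 27.55 mm²). Overall, the cross-section is a single solid region. Net area = 27.55 mm².

27.55 mm²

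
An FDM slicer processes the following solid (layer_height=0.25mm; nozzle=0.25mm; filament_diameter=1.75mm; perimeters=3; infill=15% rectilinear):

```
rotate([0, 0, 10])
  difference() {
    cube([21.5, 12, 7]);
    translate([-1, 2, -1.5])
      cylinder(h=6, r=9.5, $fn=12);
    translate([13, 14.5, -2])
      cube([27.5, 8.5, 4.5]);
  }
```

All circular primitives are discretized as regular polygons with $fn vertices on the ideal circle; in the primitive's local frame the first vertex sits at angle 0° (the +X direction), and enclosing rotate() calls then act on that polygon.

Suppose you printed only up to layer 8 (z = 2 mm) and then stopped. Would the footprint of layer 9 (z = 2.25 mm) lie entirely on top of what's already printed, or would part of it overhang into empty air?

entirely on top

Compare the two slices. At z = 2: the 21.5×12 cube contributes its full rectangle (area 258.00 mm²); the r=9.5 cylinder at (-1, 2) contributes a regular 12-gon of circumradius 9.5 (area = (12/2)·9.500²·sin(360°/12) = 270.75 mm²); the cube at (13, 14.5) is present — its section is the full 27.5×8.5 rectangle (area 233.75 mm²); Taking the first minus the rest: starting from the 21.5×12 cube (258.00 mm²), the r=9.5 cylinder at (-1, 2) partially overlaps it — only the 74.79 mm² overlap (of its 270.75 mm²) is removed, clipping the outline; the 27.5×8.5 cube at (13, 14.5) misses the remaining region (no effect) — area = 183.21 mm²; (rotated 10° about Z; rotation is an isometry so areas/perimeters/island counts are preserved). At z = 2.25: the cube is present — its section is the full 21.5×12 rectangle (area 258.00 mm²); the cylinder at (-1, 2): section is a regular 12-gon, circumradius r=9.5 (area = (12/2)·9.500²·sin(360°/12) = 270.75 mm²); the 27.5×8.5 cube at (13, 14.5) contributes its full rectangle (area 233.75 mm²); Subtracting the remaining from the first: starting from the 21.5×12 cube (258.00 mm²), the r=9.5 cylinder at (-1, 2) partially overlaps it — only the 74.79 mm² overlap (of its 270.75 mm²) is removed, clipping the outline; the 27.5×8.5 cube at (13, 14.5) misses the remaining region (no effect) — area = 183.21 mm²; (rotated 10° about Z; rotation is an isometry so areas/perimeters/island counts are preserved). Checking containment: the cross-section at z = 2.25 is a subset of the cross-section at z = 2.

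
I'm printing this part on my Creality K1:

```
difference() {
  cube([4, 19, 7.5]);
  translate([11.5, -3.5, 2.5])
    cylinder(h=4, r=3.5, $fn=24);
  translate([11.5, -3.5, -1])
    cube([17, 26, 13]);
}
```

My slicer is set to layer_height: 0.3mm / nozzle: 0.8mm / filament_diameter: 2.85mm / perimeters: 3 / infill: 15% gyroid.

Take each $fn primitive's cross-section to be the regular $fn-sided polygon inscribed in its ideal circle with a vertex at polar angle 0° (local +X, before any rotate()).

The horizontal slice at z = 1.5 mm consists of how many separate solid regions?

1

At z = 1.5 mm: the 4×19 cube contributes its full rectangle; the cylinder at (11.5, -3.5) is absent (z outside [2.5, 6.5]); the cube at (11.5, -3.5) is present — its section is the full 17×26 rectangle; After the difference (first − rest): starting from the 4×19 cube, the 17×26 cube at (11.5, -3.5) misses the remaining region (no effect) — 1 connected region. The result has 1 disconnected region.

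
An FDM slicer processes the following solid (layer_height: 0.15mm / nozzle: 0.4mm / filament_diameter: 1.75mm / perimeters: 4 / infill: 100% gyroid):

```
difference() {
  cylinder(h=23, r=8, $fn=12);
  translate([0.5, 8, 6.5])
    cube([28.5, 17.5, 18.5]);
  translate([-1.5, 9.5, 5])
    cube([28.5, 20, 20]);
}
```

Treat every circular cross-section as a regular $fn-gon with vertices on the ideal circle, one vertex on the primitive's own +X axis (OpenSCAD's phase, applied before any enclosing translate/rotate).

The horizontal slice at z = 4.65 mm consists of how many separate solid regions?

1

At z = 4.65 mm: the cylinder: section is a regular 12-gon, circumradius r=8; the cube at (0.5, 8) is absent (z outside [6.5, 25]); the cube at (-1.5, 9.5) is not intersected at this z (z outside [5, 25]); Taking the first minus the rest: none of the subtracted shapes is present at this height, so the r=8 cylinder is unchanged — 1 connected region. The result has 1 disconnected region.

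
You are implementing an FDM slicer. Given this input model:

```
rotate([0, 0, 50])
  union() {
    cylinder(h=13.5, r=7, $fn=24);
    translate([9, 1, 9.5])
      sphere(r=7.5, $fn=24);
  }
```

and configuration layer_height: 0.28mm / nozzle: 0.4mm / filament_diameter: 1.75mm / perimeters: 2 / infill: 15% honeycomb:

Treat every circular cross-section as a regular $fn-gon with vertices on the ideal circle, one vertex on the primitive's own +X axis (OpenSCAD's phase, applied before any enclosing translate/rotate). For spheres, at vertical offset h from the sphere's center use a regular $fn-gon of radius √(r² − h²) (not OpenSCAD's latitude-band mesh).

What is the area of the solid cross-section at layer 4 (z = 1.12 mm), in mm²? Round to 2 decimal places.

At z = 1.12 mm: the r=7 cylinder gives a regular 24-gon of circumradius 7 (constant along its height) (area = (24/2)·7.000²·sin(360°/24) = 152.19 mm²); the sphere at (9, 1) is not intersected at this z (|z−center|=8.380 > r=7.5); Taking the union: only the r=7 cylinder is present, so the union is just that shape — area = 152.19 mm²; (rotated 50° about Z; rotation is an isometry so areas/perimeters/island counts are preserved). Overall, the cross-section is a single solid region. Net area = 152.19 mm².

152.19 mm²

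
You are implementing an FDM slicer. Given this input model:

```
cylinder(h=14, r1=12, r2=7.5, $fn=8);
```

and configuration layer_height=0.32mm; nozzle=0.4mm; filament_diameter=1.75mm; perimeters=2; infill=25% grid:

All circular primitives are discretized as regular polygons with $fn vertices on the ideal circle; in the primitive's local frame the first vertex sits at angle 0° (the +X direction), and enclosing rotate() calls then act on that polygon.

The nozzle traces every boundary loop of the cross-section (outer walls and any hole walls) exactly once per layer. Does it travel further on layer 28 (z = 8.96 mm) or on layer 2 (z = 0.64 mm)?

Layer 28 (z = 8.96): the cone (r1=12→r2=7.5) has section circumradius 9.120 here — a regular 8-gon (perimeter = 2·8·9.120·sin(180°/8) = 55.84 mm). So its perimeter = 55.84 mm. Layer 2 (z = 0.64): the cone contributes a regular 8-gon of circumradius 11.794 (interpolated between r1=12 and r2=7.5 at t=0.046) (perimeter = 2·8·11.794·sin(180°/8) = 72.22 mm). So its perimeter = 72.22 mm. Layer 2 is larger (72.22 vs 55.84 mm).

layer 2 (z = 0.64 mm)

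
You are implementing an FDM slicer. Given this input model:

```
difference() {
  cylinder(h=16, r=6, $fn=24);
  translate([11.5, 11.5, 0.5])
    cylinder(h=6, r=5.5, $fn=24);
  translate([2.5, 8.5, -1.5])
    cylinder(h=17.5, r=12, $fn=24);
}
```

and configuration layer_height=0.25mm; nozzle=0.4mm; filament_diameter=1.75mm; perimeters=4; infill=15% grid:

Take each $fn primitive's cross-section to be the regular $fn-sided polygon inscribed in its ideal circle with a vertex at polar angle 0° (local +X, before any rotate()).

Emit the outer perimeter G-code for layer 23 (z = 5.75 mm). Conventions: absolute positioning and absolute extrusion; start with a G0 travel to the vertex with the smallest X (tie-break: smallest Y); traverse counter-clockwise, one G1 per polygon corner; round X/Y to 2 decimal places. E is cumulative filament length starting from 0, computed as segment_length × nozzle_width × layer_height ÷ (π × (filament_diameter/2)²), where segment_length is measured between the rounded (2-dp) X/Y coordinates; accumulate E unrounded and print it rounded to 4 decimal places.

G0 X-6.00 Y0.00 Z5.75
G1 X-5.80 Y-1.55 E0.0650
G1 X-5.20 Y-3.00 E0.1302
G1 X-4.24 Y-4.24 E0.1954
G1 X-3.00 Y-5.20 E0.2606
G1 X-1.55 Y-5.80 E0.3259
G1 X0.00 Y-6.00 E0.3908
G1 X1.55 Y-5.80 E0.4558
G1 X3.00 Y-5.20 E0.5210
G1 X4.24 Y-4.24 E0.5862
G1 X5.07 Y-3.16 E0.6429
G1 X2.50 Y-3.50 E0.7507
G1 X-0.61 Y-3.09 E0.8811
G1 X-3.50 Y-1.89 E1.0112
G1 X-5.99 Y0.01 E1.1414
G1 X-6.00 Y0.03 E1.1423
G1 X-6.00 Y0.00 E1.1436

At z = 5.75 mm: the r=6 cylinder contributes a regular 24-gon of circumradius 6; the r=5.5 cylinder at (11.5, 11.5) contributes a regular 24-gon of circumradius 5.5; the cylinder at (2.5, 8.5): section is a regular 24-gon, circumradius r=12; Subtracting the remaining from the first: starting from the r=6 cylinder, the r=5.5 cylinder at (11.5, 11.5) misses the remaining region (no effect); the r=12 cylinder at (2.5, 8.5) partially overlaps it — only the 86.16 mm² overlap (of its 447.24 mm²) is removed, clipping the outline — 1 connected region. The outline is a single polygon with 16 vertices. Extrusion per mm of travel: 0.4 × 0.25 / (π × 0.875²) = 0.041575. Accumulating E over each segment gives final E = 1.1436.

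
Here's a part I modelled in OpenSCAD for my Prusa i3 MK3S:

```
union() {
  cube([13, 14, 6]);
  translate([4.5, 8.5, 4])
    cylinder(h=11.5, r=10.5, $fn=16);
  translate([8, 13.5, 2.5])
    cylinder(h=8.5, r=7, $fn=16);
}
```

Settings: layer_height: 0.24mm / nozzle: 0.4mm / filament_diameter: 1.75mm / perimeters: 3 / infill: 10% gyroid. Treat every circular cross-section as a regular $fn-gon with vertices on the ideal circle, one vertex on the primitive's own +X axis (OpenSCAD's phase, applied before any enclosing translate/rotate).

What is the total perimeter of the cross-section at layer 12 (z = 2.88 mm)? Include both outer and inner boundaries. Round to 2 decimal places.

At z = 2.88 mm: the cube (footprint 13×14) is included at this height (perimeter 54.00 mm); the cylinder at (4.5, 8.5) is absent (z outside [4, 15.5]); the cylinder at (8, 13.5): section is a regular 16-gon, circumradius r=7 (perimeter = 2·16·7.000·sin(180°/16) = 43.70 mm); Merging all regions: the regions partially overlap (shared area 74.73 mm²), so the edge portions inside another operand are dropped and the merged outline is re-measured after clipping — boundary = 63.44 mm. Overall, the cross-section is a single solid region. Total boundary length (outer) = 63.44 mm.

63.44 mm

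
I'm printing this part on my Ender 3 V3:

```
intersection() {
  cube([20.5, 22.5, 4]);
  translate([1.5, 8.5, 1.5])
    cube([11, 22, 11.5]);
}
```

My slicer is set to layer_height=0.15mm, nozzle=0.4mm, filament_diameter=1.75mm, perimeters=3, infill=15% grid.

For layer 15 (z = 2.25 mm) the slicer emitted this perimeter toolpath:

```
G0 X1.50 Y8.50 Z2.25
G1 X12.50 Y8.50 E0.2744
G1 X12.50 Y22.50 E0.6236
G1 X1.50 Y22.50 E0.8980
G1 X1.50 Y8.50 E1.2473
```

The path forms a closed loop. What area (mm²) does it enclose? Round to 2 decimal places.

Apply the shoelace formula to the sequence of (X, Y) vertices; enclosed area = 154.00 mm².

154.00 mm²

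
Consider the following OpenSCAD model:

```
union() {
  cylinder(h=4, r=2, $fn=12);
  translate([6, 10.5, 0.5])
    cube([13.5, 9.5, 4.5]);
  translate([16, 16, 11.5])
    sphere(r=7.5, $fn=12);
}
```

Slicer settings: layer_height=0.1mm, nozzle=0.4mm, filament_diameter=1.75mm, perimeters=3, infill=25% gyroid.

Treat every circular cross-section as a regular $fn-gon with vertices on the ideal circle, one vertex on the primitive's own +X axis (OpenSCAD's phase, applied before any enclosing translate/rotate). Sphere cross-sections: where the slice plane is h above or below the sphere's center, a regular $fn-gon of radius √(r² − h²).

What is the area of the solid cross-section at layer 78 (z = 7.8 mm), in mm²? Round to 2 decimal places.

127.68 mm²

At z = 7.8 mm: the cylinder is absent (z outside [0, 4]); the cube at (6, 10.5) is absent (z outside [0.5, 5]); the r=7.5 sphere at (16, 16) slices to a regular 12-gon of circumradius 6.524 (√(r²−h²) with h=3.7 from center) (area = (12/2)·6.524²·sin(360°/12) = 127.68 mm²); Taking the union: only the r=7.5 sphere at (16, 16) is present, so the union is just that shape — area = 127.68 mm². Overall, the cross-section is a single solid region. Net area = 127.68 mm².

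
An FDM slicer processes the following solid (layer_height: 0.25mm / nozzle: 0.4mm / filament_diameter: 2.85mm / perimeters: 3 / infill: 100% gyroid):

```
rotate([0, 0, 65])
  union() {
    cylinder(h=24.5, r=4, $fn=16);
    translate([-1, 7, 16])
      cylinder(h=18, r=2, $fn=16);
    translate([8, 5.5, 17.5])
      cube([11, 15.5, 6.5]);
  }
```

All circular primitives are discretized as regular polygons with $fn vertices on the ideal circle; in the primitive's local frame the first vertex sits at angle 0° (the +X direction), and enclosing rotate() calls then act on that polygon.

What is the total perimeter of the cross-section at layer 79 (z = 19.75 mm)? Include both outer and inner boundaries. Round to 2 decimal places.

90.46 mm

At z = 19.75 mm: the cylinder: section is a regular 16-gon, circumradius r=4 (perimeter = 2·16·4.000·sin(180°/16) = 24.97 mm); the r=2 cylinder at (-1, 7) contributes a regular 16-gon of circumradius 2 (perimeter = 2·16·2.000·sin(180°/16) = 12.49 mm); the 11×15.5 cube at (8, 5.5) contributes its full rectangle (perimeter 53.00 mm); Merging all regions: the 3 present regions are separate (no shared area or edge), so areas and boundary lengths simply add and each stays a separate island — boundary = 90.46 mm; (rotated 65° about Z; rotation is an isometry so areas/perimeters/island counts are preserved). Overall, the cross-section has 3 separate islands. Total boundary length (outer) = 90.46 mm.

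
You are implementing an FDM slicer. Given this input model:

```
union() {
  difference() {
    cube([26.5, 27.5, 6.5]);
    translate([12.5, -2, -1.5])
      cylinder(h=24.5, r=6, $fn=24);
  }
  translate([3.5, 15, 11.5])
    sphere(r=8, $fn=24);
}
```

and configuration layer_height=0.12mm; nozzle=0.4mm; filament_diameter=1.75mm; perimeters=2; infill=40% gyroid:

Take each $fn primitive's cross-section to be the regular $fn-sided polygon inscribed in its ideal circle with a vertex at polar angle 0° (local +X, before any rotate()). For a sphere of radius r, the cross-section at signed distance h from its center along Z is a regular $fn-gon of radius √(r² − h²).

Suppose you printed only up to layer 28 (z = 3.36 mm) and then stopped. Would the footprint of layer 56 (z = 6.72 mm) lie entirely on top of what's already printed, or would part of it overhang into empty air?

part overhangs

Compare the two slices. At z = 3.36: the cube is present — its section is the full 26.5×27.5 rectangle (area 728.75 mm²); the cylinder at (12.5, -2): section is a regular 24-gon, circumradius r=6 (area = (24/2)·6.000²·sin(360°/24) = 111.81 mm²); After the difference (first − rest): starting from the 26.5×27.5 cube (728.75 mm²), the r=6 cylinder at (12.5, -2) partially overlaps it — only the 32.49 mm² overlap (of its 111.81 mm²) is removed, clipping the outline — area = 696.26 mm²; the sphere at (3.5, 15) is not intersected at this z (|z−center|=8.140 > r=8); Taking the union: only that combined region is present, so the union is just that shape — area = 696.26 mm². At z = 6.72: the cube is absent (z outside [0, 6.5]); the r=6 cylinder at (12.5, -2) gives a regular 24-gon of circumradius 6 (constant along its height) (area = (24/2)·6.000²·sin(360°/24) = 111.81 mm²); After the difference (first − rest): the first operand is absent here, so nothing remains; the r=8 sphere at (3.5, 15) slices to a regular 24-gon of circumradius 6.415 (√(r²−h²) with h=4.78 from center) (area = (24/2)·6.415²·sin(360°/24) = 127.81 mm²); Combining (union): only the r=8 sphere at (3.5, 15) is present, so the union is just that shape — area = 127.81 mm². Checking containment: at z = 6.72 the cross-section extends beyond the z = 3.36 cross-section by about 21.60 mm².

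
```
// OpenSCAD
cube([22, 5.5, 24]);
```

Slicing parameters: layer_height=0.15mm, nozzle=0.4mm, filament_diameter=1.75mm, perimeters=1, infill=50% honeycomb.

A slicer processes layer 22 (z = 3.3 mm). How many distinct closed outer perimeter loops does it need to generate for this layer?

1

At z = 3.3 mm: the cube (footprint 22×5.5) is included at this height. The result has 1 disconnected region.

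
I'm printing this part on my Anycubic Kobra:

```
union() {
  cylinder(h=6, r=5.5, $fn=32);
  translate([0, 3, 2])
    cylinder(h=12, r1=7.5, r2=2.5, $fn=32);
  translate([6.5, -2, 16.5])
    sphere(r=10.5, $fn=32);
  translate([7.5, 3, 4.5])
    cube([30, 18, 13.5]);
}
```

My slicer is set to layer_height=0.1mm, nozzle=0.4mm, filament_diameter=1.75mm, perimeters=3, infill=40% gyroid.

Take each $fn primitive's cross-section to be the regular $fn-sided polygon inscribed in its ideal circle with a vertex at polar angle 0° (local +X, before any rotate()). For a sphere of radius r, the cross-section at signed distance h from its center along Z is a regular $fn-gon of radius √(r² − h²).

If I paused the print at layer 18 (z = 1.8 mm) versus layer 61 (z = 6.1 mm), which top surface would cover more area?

Layer 18 (z = 1.8): the r=5.5 cylinder contributes a regular 32-gon of circumradius 5.5 (area = (32/2)·5.500²·sin(360°/32) = 94.42 mm²); the cone at (0, 3) does not reach this height (z outside [2, 14]); the sphere at (6.5, -2) is not intersected at this z (|z−center|=14.700 > r=10.5); the cube at (7.5, 3) does not reach this height (z outside [4.5, 18]); Merging all regions: only the r=5.5 cylinder is present, so the union is just that shape — area = 94.42 mm². So its area = 94.42 mm². Layer 61 (z = 6.1): the cylinder is not intersected at this z (z outside [0, 6]); the cone at (0, 3) contributes a regular 32-gon of circumradius 5.792 (interpolated between r1=7.5 and r2=2.5 at t=0.342) (area = (32/2)·5.792²·sin(360°/32) = 104.70 mm²); the r=10.5 sphere at (6.5, -2) slices to a regular 32-gon of circumradius 1.446 (√(r²−h²) with h=10.4 from center) (area = (32/2)·1.446²·sin(360°/32) = 6.52 mm²); the cube at (7.5, 3) is present — its section is the full 30×18 rectangle (area 540.00 mm²); Taking the union: the 3 present regions are separate (no shared area or edge), so areas and boundary lengths simply add and each stays a separate island — area = 651.23 mm². So its area = 651.23 mm². Layer 61 is larger (651.23 vs 94.42 mm²).

layer 61 (z = 6.1 mm)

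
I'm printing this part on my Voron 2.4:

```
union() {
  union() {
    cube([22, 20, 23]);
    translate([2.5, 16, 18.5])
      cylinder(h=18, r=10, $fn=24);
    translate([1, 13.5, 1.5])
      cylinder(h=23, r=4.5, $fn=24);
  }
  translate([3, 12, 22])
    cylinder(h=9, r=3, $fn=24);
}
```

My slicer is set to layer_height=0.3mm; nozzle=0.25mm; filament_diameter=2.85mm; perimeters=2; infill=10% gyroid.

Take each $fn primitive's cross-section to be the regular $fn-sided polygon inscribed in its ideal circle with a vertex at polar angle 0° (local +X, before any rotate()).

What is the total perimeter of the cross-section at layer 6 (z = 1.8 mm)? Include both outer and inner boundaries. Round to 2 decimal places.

At z = 1.8 mm: the cube is present — its section is the full 22×20 rectangle (perimeter 84.00 mm); the cylinder at (2.5, 16) is absent (z outside [18.5, 36.5]); the cylinder at (1, 13.5): section is a regular 24-gon, circumradius r=4.5 (perimeter = 2·24·4.500·sin(180°/24) = 28.19 mm); Combining (union): the regions partially overlap (shared area 40.31 mm²), so the edge portions inside another operand are dropped and the merged outline is re-measured after clipping — boundary = 87.34 mm; the cylinder at (3, 12) is absent (z outside [22, 31]); Taking the union: only the result so far is present, so the union is just that shape — boundary = 87.34 mm. Overall, the cross-section is a single solid region. Total boundary length (outer) = 87.34 mm.

87.34 mm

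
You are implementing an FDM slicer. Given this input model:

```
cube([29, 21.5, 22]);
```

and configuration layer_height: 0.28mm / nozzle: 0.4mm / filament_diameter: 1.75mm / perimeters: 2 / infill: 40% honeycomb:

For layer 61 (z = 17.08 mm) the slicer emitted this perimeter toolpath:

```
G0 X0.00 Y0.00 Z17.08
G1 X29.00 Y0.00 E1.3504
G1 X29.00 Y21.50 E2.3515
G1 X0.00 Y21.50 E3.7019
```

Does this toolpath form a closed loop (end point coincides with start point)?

Start point (G0): (0.00, 0.00). End point (last G1): the path does not return to the start — open.

no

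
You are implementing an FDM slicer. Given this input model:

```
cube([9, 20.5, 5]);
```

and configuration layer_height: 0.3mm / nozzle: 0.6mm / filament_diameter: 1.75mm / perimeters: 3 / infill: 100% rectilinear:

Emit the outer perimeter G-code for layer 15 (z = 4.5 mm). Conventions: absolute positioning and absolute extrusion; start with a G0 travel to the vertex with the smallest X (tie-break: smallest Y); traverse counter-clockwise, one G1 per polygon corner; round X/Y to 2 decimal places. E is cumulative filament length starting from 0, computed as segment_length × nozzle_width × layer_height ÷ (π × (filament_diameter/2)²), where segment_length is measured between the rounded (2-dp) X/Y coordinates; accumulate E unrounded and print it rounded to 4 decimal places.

G0 X0.00 Y0.00 Z4.50
G1 X9.00 Y0.00 E0.6735
G1 X9.00 Y20.50 E2.2076
G1 X0.00 Y20.50 E2.8812
G1 X0.00 Y0.00 E4.4153

At z = 4.5 mm: the cube is present — its section is the full 9×20.5 rectangle. The outline is a single polygon with 4 vertices. Extrusion per mm of travel: 0.6 × 0.3 / (π × 0.875²) = 0.074835. Accumulating E over each segment gives final E = 4.4153.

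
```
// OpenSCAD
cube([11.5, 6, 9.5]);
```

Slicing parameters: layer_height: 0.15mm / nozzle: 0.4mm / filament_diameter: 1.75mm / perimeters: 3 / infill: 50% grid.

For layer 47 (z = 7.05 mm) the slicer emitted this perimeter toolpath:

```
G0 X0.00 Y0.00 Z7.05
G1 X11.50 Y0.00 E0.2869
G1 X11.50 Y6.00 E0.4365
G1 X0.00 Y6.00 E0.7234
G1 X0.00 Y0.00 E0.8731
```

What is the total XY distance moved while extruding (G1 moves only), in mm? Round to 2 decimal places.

35.00 mm

Sum the Euclidean lengths of each G1 segment: total = 35.00 mm.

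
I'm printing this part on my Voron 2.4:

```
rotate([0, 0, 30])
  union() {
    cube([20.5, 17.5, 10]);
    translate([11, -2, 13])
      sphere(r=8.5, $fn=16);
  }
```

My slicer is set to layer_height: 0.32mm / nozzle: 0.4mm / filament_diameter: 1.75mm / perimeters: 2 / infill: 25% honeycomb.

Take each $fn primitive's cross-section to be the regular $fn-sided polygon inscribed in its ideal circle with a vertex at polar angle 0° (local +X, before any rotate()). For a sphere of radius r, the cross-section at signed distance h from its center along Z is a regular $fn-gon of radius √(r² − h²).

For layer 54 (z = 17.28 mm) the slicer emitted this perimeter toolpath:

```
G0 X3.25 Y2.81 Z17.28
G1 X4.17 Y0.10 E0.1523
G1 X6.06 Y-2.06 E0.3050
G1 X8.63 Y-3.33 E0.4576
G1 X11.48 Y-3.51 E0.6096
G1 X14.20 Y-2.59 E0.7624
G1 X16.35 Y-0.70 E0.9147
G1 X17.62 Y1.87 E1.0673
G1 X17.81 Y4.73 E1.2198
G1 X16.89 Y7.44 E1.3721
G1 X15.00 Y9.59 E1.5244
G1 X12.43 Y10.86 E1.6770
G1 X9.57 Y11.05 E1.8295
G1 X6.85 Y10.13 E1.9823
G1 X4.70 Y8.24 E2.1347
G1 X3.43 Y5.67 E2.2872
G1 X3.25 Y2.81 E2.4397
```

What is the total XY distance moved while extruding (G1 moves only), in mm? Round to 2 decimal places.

Sum the Euclidean lengths of each G1 segment: total = 45.85 mm.

45.85 mm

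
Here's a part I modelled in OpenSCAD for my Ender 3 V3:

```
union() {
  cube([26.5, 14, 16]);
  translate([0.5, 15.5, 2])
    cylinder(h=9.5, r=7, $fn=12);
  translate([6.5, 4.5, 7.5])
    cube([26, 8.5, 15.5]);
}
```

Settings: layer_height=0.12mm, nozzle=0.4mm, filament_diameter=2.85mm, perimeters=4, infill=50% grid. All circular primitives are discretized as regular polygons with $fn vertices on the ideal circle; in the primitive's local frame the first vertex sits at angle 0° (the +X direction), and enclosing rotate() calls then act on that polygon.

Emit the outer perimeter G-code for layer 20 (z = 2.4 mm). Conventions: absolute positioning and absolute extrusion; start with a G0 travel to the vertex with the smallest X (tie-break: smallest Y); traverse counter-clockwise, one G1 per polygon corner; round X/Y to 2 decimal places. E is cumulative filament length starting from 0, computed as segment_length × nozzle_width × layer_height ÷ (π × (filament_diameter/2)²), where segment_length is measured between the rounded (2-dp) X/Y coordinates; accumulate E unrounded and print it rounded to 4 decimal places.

G0 X-6.50 Y15.50 Z2.40
G1 X-5.56 Y12.00 E0.0273
G1 X-3.00 Y9.44 E0.0545
G1 X0.00 Y8.63 E0.0779
G1 X0.00 Y0.00 E0.1428
G1 X26.50 Y0.00 E0.3422
G1 X26.50 Y14.00 E0.4476
G1 X7.10 Y14.00 E0.5935
G1 X7.50 Y15.50 E0.6052
G1 X6.56 Y19.00 E0.6325
G1 X4.00 Y21.56 E0.6597
G1 X0.50 Y22.50 E0.6870
G1 X-3.00 Y21.56 E0.7142
G1 X-5.56 Y19.00 E0.7415
G1 X-6.50 Y15.50 E0.7688

At z = 2.4 mm: the cube (footprint 26.5×14) is included at this height; the r=7 cylinder at (0.5, 15.5) contributes a regular 12-gon of circumradius 7; the cube at (6.5, 4.5) does not reach this height (z outside [7.5, 23]); Taking the union: the regions partially overlap (shared area 29.27 mm²), so overlapping operands fuse into one piece — 1 connected region. The outline is a single polygon with 14 vertices. Extrusion per mm of travel: 0.4 × 0.12 / (π × 1.425²) = 0.007524. Accumulating E over each segment gives final E = 0.7688.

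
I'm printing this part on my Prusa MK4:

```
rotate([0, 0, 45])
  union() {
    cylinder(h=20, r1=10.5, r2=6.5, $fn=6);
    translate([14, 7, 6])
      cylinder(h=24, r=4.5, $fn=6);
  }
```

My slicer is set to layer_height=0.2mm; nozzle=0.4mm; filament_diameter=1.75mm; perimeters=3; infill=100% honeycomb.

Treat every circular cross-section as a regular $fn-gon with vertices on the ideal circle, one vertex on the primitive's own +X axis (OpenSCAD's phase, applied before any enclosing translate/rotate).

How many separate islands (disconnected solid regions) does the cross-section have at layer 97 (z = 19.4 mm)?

At z = 19.4 mm: the cone contributes a regular 6-gon of circumradius 6.620 (interpolated between r1=10.5 and r2=6.5 at t=0.970); the r=4.5 cylinder at (14, 7) gives a regular 6-gon of circumradius 4.5 (constant along its height); Taking the union: the 2 present regions are separate (no shared area or edge), so areas and boundary lengths simply add and each stays a separate island — 2 connected regions; (rotated 45° about Z; rotation is an isometry so areas/perimeters/island counts are preserved). Overall, the cross-section has 2 separate islands. Island count = 2.

2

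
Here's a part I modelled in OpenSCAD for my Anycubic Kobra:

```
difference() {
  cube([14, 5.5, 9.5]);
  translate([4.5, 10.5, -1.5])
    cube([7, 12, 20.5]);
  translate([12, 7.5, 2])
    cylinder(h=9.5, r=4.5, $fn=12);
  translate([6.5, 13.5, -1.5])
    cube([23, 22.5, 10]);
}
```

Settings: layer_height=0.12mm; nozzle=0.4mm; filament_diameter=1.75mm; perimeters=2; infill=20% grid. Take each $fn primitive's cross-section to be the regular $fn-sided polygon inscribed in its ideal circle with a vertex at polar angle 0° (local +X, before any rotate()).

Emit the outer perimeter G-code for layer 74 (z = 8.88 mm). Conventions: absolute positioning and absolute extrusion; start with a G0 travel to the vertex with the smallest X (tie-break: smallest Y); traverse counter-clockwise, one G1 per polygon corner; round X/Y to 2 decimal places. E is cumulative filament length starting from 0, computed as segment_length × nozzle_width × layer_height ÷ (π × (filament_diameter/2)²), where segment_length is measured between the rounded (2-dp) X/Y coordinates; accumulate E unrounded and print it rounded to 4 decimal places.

At z = 8.88 mm: the cube (footprint 14×5.5) is included at this height; the cube at (4.5, 10.5) (footprint 7×12) is included at this height; the r=4.5 cylinder at (12, 7.5) gives a regular 12-gon of circumradius 4.5 (constant along its height); the cube at (6.5, 13.5) is absent (z outside [-1.5, 8.5]); Taking the first minus the rest: starting from the 14×5.5 cube, the 7×12 cube at (4.5, 10.5) misses the remaining region (no effect); the r=4.5 cylinder at (12, 7.5) partially overlaps it — only the 11.19 mm² overlap (of its 60.75 mm²) is removed, clipping the outline — 1 connected region. The outline is a single polygon with 8 vertices. Extrusion per mm of travel: 0.4 × 0.12 / (π × 0.875²) = 0.019956. Accumulating E over each segment gives final E = 0.7597.

G0 X0.00 Y0.00 Z8.88
G1 X14.00 Y0.00 E0.2794
G1 X14.00 Y3.54 E0.3500
G1 X12.00 Y3.00 E0.3914
G1 X9.75 Y3.60 E0.4378
G1 X8.10 Y5.25 E0.4844
G1 X8.04 Y5.50 E0.4895
G1 X0.00 Y5.50 E0.6500
G1 X0.00 Y0.00 E0.7597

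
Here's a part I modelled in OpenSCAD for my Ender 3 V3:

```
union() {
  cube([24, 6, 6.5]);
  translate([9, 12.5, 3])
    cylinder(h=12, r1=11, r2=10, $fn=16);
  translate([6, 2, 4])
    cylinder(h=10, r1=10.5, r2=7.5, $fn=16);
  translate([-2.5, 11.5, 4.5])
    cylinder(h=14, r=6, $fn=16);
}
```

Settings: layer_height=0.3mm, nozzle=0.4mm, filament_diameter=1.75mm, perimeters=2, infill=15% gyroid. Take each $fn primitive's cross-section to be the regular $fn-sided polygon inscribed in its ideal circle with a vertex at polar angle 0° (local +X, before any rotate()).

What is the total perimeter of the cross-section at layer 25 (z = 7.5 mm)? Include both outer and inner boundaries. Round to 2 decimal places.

At z = 7.5 mm: the cube is absent (z outside [0, 6.5]); the cone at (9, 12.5): at t=0.375 of its height the radius interpolates to r₁+(r₂−r₁)t = 10.625, giving a regular 16-gon of that circumradius (perimeter = 2·16·10.625·sin(180°/16) = 66.33 mm); the cone at (6, 2) (r1=10.5→r2=7.5) has section circumradius 9.450 here — a regular 16-gon (perimeter = 2·16·9.450·sin(180°/16) = 59.00 mm); the r=6 cylinder at (-2.5, 11.5) contributes a regular 16-gon of circumradius 6 (perimeter = 2·16·6.000·sin(180°/16) = 37.46 mm); Merging all regions: the regions partially overlap (shared area 144.54 mm²), so the edge portions inside another operand are dropped and the merged outline is re-measured after clipping — boundary = 94.16 mm. Overall, the cross-section is a single solid region. Total boundary length (outer) = 94.16 mm.

94.16 mm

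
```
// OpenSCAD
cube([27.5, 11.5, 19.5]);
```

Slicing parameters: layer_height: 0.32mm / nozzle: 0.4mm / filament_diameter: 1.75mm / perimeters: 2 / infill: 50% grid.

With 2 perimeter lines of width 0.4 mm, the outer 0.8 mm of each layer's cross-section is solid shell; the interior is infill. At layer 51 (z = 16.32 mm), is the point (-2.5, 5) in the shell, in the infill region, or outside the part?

outside

At z = 16.32 mm: the 27.5×11.5 cube contributes its full rectangle. Overall, the cross-section is a single solid region. The nearest boundary edge runs (0.00, 11.50)→(0.00, 0.00); distance from the point to it = 2.50 mm. The point is not inside any of the regions above, so it lies outside the cross-section (2.50 mm from the nearest boundary).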